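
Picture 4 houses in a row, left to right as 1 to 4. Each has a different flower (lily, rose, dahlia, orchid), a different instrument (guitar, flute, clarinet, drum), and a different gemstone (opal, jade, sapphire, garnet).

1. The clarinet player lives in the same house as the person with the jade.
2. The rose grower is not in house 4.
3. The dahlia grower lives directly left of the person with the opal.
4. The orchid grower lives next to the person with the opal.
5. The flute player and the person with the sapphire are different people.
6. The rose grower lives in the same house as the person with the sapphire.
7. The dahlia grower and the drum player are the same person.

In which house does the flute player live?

3

The dahlia grower is narrowed to house 1 or 2 or 3; consider each.
Placing it in house 1 and house 3 leads to a contradiction, so it's in house 2.
Clue 3 places the person with the opal in house 3.
Clue 7 places the drum player in house 2.
House 4's flower must be orchid (nothing else left).
Clue 6 places the rose grower in house 1.
By clue 6, the person with the sapphire is in house 1.
The only flower still possible for house 3 is lily.
House 2's gemstone must be garnet (nothing else left).
House 4 gemstone: only jade fits.
Clue 1: the clarinet player is in house 4.
So house 1 gets guitar for instrument.
So house 3 gets flute for instrument.
So: house 1 = rose/guitar/sapphire, house 2 = dahlia/drum/garnet, house 3 = lily/flute/opal, house 4 = orchid/clarinet/jade.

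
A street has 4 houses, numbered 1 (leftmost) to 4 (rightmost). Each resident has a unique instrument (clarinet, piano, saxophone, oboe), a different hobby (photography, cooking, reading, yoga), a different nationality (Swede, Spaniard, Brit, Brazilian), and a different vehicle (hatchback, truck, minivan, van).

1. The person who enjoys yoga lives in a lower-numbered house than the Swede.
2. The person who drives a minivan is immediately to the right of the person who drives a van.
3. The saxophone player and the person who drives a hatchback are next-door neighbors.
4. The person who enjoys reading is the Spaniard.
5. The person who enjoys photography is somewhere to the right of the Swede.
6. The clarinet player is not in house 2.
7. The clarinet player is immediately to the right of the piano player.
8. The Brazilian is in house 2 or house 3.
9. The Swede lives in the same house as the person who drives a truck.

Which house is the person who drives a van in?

3

The clarinet player is narrowed to house 3 or 4; consider each.
Placing it in house 3 leads to a contradiction, so it's in house 4.
Clue 7: the piano player is in house 3.
The only vehicle still possible for house 4 is minivan.
The person who drives a van is in house 3 (clue 2).
House 1 vehicle: only hatchback fits.
The only vehicle still possible for house 2 is truck.
Clue 3 places the saxophone player in house 2.
From clue 9, the Swede must be in house 2.
House 1's instrument must be oboe (nothing else left).
The only nationality still possible for house 3 is Brazilian.
Clue 1 places the person who enjoys yoga in house 1.
So house 2 gets cooking for hobby.
That leaves photography as the hobby for house 3.
So house 4 gets reading for hobby.
By clue 4, the Spaniard is in house 4.
House 1's nationality must be Brit (nothing else left).
So: house 1 = oboe/yoga/Brit/hatchback, house 2 = saxophone/cooking/Swede/truck, house 3 = piano/photography/Brazilian/van, house 4 = clarinet/reading/Spaniard/minivan.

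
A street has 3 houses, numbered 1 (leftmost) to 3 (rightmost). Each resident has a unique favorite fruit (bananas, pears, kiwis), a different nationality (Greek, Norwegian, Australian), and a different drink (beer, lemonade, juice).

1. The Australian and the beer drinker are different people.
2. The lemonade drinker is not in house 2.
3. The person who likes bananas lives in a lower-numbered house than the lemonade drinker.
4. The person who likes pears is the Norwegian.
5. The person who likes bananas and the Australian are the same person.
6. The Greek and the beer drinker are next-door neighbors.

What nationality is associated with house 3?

Greek

Clue 3: the lemonade drinker is in house 3.
The person who likes bananas is narrowed to house 1 or 2; consider each.
Placing it in house 2 leads to a contradiction, so it's in house 1.
By clue 5, the Australian is in house 1.
The beer drinker is in house 2 (clue 1).
Clue 6 places the Greek in house 3.
So house 2 gets Norwegian for nationality.
House 1 drink: only juice fits.
Clue 4: the person who likes pears is in house 2.
House 3's favorite fruit must be kiwis (nothing else left).
So: house 1 = bananas/Australian/juice, house 2 = pears/Norwegian/beer, house 3 = kiwis/Greek/lemonade.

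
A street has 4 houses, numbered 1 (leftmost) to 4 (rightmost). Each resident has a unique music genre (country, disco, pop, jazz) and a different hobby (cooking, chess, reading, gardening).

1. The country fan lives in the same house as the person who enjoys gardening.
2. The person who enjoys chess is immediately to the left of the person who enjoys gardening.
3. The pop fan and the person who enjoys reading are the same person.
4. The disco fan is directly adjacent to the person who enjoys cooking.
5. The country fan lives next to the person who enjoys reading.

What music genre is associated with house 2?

disco

The country fan is narrowed to house 2 or 3 or 4; consider each.
Placing it in house 2 and house 4 leads to a contradiction, so it's in house 3.
From clue 1, the person who enjoys gardening must be in house 3.
Clue 2: the person who enjoys chess is in house 2.
House 1 hobby: only cooking fits.
That leaves reading as the hobby for house 4.
The pop fan is in house 4 (clue 3).
By clue 4, the disco fan is in house 2.
That leaves jazz as the music genre for house 1.
So: house 1 = jazz/cooking, house 2 = disco/chess, house 3 = country/gardening, house 4 = pop/reading.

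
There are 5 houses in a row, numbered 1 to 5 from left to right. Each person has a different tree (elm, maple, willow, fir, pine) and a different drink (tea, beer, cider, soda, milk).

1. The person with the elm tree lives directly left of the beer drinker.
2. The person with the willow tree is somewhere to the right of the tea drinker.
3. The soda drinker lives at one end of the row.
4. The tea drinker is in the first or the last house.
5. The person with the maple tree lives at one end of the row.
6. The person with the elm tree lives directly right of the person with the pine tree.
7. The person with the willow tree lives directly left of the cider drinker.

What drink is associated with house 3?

beer

From clue 4, the tea drinker must be in house 1.
House 5's drink must be soda (nothing else left).
The only tree still possible for house 4 is fir.
So house 5 gets maple for tree.
The only drink still possible for house 2 is milk.
That leaves pine as the tree for house 1.
The person with the elm tree is in house 2 (clue 6).
House 3's tree must be willow (nothing else left).
By clue 1, the beer drinker is in house 3.
From clue 7, the cider drinker must be in house 4.
So: house 1 = pine/tea, house 2 = elm/milk, house 3 = willow/beer, house 4 = fir/cider, house 5 = maple/soda.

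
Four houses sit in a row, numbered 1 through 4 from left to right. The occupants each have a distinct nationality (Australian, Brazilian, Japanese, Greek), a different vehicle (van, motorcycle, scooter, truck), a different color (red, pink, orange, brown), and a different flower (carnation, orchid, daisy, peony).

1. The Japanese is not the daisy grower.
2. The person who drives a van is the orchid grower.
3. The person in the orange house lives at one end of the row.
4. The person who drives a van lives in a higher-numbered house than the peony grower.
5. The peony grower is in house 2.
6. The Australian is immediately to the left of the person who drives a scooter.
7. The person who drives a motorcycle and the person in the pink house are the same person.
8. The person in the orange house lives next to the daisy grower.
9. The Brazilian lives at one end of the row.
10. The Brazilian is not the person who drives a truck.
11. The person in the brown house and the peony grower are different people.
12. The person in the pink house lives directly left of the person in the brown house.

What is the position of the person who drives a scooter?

3

The peony grower is in house 2 (clue 5).
Clue 8: the person in the orange house is in house 4.
The only vehicle still possible for house 1 is truck.
House 1 color: only red fits.
So house 2 gets pink for color.
The only color still possible for house 3 is brown.
House 1 flower: only carnation fits.
The only flower still possible for house 3 is daisy.
House 4's flower must be orchid (nothing else left).
Clue 2 places the person who drives a van in house 4.
By clue 7, the person who drives a motorcycle is in house 2.
From clue 10, the Brazilian must be in house 4.
The only vehicle still possible for house 3 is scooter.
By clue 6, the Australian is in house 2.
The only nationality still possible for house 1 is Japanese.
House 3 nationality: only Greek fits.
So: house 1 = Japanese/truck/red/carnation, house 2 = Australian/motorcycle/pink/peony, house 3 = Greek/scooter/brown/daisy, house 4 = Brazilian/van/orange/orchid.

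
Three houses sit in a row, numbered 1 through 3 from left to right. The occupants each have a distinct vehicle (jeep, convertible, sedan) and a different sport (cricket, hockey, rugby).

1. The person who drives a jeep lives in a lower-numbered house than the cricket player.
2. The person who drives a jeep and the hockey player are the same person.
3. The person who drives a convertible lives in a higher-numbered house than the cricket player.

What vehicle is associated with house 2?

sedan

The person who drives a convertible is in house 3 (clue 3).
Clue 3 places the cricket player in house 2.
So house 1 gets hockey for sport.
House 3 sport: only rugby fits.
By clue 1, the person who drives a jeep is in house 1.
That leaves sedan as the vehicle for house 2.
So: house 1 = jeep/hockey, house 2 = sedan/cricket, house 3 = convertible/rugby.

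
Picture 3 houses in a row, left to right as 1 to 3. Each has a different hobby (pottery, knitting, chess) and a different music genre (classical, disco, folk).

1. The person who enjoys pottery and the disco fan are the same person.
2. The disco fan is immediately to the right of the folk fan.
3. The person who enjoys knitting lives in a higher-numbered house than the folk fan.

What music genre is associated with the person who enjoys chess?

The only hobby still possible for house 1 is chess.
The person who enjoys knitting is narrowed to house 2 or 3; consider each.
Placing it in house 2 leads to a contradiction, so it's in house 3.
The only hobby still possible for house 2 is pottery.
Clue 1: the disco fan is in house 2.
Clue 2: the folk fan is in house 1.
So house 3 gets classical for music genre.
So: house 1 = chess/folk, house 2 = pottery/disco, house 3 = knitting/classical.

folk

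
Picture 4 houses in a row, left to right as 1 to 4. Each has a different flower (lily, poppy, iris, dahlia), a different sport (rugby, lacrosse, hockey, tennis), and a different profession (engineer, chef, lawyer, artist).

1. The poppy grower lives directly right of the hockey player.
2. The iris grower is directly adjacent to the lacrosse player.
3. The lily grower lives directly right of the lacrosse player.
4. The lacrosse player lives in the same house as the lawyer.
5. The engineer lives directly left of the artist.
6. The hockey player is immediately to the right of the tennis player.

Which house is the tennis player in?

1

House 4 sport: only rugby fits.
The poppy grower is narrowed to house 3 or 4; consider each.
Placing it in house 4 leads to a contradiction, so it's in house 3.
Clue 1: the hockey player is in house 2.
The tennis player is in house 1 (clue 6).
House 3's sport must be lacrosse (nothing else left).
Clue 3 places the lily grower in house 4.
From clue 4, the lawyer must be in house 3.
So house 1 gets dahlia for flower.
House 2 flower: only iris fits.
The engineer is in house 1 (clue 5).
The artist is in house 2 (clue 5).
House 4's profession must be chef (nothing else left).
So: house 1 = dahlia/tennis/engineer, house 2 = iris/hockey/artist, house 3 = poppy/lacrosse/lawyer, house 4 = lily/rugby/chef.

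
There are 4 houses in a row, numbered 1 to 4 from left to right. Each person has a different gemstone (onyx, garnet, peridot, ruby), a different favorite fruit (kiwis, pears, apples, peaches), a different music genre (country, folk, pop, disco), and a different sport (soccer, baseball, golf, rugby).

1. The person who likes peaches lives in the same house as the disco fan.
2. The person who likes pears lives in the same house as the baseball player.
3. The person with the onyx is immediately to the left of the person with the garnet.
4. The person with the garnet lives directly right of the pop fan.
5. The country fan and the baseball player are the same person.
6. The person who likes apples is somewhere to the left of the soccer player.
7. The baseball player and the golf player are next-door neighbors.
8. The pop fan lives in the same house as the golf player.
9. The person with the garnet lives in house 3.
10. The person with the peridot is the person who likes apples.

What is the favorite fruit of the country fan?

pears

By clue 9, the person with the garnet is in house 3.
House 4 gemstone: only ruby fits.
Clue 3: the person with the onyx is in house 2.
Clue 4 places the pop fan in house 2.
Clue 8: the golf player is in house 2.
House 1's gemstone must be peridot (nothing else left).
By clue 10, the person who likes apples is in house 1.
So house 2 gets kiwis for favorite fruit.
Clue 2: the person who likes pears is in house 3.
Clue 2: the baseball player is in house 3.
The country fan is in house 3 (clue 5).
That leaves peaches as the favorite fruit for house 4.
So house 1 gets folk for music genre.
House 4's music genre must be disco (nothing else left).
The only sport still possible for house 1 is rugby.
The only sport still possible for house 4 is soccer.
So: house 1 = peridot/apples/folk/rugby, house 2 = onyx/kiwis/pop/golf, house 3 = garnet/pears/country/baseball, house 4 = ruby/peaches/disco/soccer.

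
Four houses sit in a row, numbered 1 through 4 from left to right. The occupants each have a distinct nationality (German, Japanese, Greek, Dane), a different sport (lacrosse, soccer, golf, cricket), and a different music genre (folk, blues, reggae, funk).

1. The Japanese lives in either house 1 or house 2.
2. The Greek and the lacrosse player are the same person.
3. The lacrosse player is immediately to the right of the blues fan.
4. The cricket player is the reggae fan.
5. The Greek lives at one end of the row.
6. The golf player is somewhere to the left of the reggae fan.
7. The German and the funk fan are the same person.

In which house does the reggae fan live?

Clue 2 places the Greek in house 4.
Clue 2 places the lacrosse player in house 4.
Clue 3 places the blues fan in house 3.
By clue 4, the cricket player is in house 2.
The reggae fan is in house 2 (clue 4).
By clue 6, the golf player is in house 1.
House 3's nationality must be Dane (nothing else left).
That leaves soccer as the sport for house 3.
The only music genre still possible for house 1 is funk.
House 4's music genre must be folk (nothing else left).
Clue 7: the German is in house 1.
So house 2 gets Japanese for nationality.
So: house 1 = German/golf/funk, house 2 = Japanese/cricket/reggae, house 3 = Dane/soccer/blues, house 4 = Greek/lacrosse/folk.

2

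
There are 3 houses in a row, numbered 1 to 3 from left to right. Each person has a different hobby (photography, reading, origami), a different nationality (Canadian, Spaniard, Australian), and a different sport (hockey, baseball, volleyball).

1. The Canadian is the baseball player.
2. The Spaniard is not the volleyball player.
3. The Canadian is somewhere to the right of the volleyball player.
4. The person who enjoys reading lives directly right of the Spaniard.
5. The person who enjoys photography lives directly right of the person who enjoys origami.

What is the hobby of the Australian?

origami

House 1's hobby must be origami (nothing else left).
From clue 5, the person who enjoys photography must be in house 2.
House 3 hobby: only reading fits.
The Spaniard is in house 2 (clue 4).
The only nationality still possible for house 1 is Australian.
House 3's nationality must be Canadian (nothing else left).
Clue 1: the baseball player is in house 3.
Clue 2: the volleyball player is in house 1.
The only sport still possible for house 2 is hockey.
So: house 1 = origami/Australian/volleyball, house 2 = photography/Spaniard/hockey, house 3 = reading/Canadian/baseball.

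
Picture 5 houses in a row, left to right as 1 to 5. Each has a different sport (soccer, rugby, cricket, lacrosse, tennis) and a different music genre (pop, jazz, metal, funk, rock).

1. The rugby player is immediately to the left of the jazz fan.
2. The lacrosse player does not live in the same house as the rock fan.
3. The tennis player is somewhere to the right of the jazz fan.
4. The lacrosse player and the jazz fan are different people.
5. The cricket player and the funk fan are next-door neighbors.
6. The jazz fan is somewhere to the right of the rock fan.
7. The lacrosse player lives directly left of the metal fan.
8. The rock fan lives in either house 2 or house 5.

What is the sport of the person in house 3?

The rock fan is in house 2 (clue 8).
House 1 sport: only soccer fits.
The lacrosse player is narrowed to house 3 or 4; consider each.
Placing it in house 3 leads to a contradiction, so it's in house 4.
From clue 4, the jazz fan must be in house 3.
Clue 7: the metal fan is in house 5.
That leaves tennis as the sport for house 5.
By clue 1, the rugby player is in house 2.
House 3's sport must be cricket (nothing else left).
Clue 5 places the funk fan in house 4.
The only music genre still possible for house 1 is pop.
So: house 1 = soccer/pop, house 2 = rugby/rock, house 3 = cricket/jazz, house 4 = lacrosse/funk, house 5 = tennis/metal.

cricket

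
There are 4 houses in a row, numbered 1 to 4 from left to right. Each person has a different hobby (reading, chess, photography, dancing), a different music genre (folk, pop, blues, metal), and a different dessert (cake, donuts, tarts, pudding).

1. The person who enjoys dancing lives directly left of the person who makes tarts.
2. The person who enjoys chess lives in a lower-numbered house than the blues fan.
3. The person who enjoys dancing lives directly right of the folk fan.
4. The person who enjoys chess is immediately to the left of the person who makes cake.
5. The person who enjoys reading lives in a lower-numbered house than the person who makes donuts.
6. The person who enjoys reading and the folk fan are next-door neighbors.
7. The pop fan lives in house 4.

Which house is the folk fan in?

2

Clue 7 places the pop fan in house 4.
House 4's hobby must be photography (nothing else left).
House 1's dessert must be pudding (nothing else left).
The person who enjoys chess is narrowed to house 1 or 2; consider each.
Placing it in house 1 leads to a contradiction, so it's in house 2.
By clue 2, the blues fan is in house 3.
Clue 4: the person who makes cake is in house 3.
That leaves reading as the hobby for house 1.
That leaves dancing as the hobby for house 3.
So house 2 gets donuts for dessert.
House 4 dessert: only tarts fits.
The folk fan is in house 2 (clue 3).
So house 1 gets metal for music genre.
So: house 1 = reading/metal/pudding, house 2 = chess/folk/donuts, house 3 = dancing/blues/cake, house 4 = photography/pop/tarts.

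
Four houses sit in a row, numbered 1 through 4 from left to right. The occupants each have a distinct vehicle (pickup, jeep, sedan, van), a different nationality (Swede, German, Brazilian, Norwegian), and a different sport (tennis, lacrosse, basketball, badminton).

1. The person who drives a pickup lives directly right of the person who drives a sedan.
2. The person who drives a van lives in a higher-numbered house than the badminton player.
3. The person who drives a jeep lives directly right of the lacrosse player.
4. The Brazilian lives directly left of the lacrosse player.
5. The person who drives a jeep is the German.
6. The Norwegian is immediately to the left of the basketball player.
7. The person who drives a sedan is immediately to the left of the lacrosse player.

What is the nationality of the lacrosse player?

Norwegian

The only vehicle still possible for house 1 is sedan.
Clue 1 places the person who drives a pickup in house 2.
By clue 7, the lacrosse player is in house 2.
Clue 3: the person who drives a jeep is in house 3.
From clue 4, the Brazilian must be in house 1.
From clue 5, the German must be in house 3.
So house 4 gets van for vehicle.
So house 2 gets Norwegian for nationality.
House 4 nationality: only Swede fits.
Clue 6: the basketball player is in house 3.
That leaves badminton as the sport for house 1.
House 4's sport must be tennis (nothing else left).
So: house 1 = sedan/Brazilian/badminton, house 2 = pickup/Norwegian/lacrosse, house 3 = jeep/German/basketball, house 4 = van/Swede/tennis.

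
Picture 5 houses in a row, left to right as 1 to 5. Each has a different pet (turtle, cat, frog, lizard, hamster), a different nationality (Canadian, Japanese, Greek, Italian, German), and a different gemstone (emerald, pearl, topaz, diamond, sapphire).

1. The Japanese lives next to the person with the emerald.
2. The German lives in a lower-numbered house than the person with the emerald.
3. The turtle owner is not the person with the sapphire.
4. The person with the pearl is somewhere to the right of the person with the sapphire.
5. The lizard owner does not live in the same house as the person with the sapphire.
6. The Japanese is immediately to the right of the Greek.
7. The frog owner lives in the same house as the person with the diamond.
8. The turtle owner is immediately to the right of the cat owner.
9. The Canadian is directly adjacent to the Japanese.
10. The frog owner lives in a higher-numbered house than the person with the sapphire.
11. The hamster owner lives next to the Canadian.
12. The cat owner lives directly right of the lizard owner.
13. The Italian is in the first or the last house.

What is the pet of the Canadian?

The Italian is narrowed to house 1 or 5; consider each.
Placing it in house 5 leads to a contradiction, so it's in house 1.
The cat owner is narrowed to house 2 or 3 or 4; consider each.
Placing it in house 3 and house 4 leads to a contradiction, so it's in house 2.
The turtle owner is in house 3 (clue 8).
Clue 12: the lizard owner is in house 1.
So house 1 gets topaz for gemstone.
House 2's gemstone must be sapphire (nothing else left).
The frog owner is narrowed to house 4 or 5; consider each.
Placing it in house 4 leads to a contradiction, so it's in house 5.
The person with the diamond is in house 5 (clue 7).
The only pet still possible for house 4 is hamster.
By clue 9, the Japanese is in house 4.
That leaves Canadian as the nationality for house 5.
By clue 1, the person with the emerald is in house 3.
Clue 2 places the German in house 2.
The Greek is in house 3 (clue 6).
House 4 gemstone: only pearl fits.
So: house 1 = lizard/Italian/topaz, house 2 = cat/German/sapphire, house 3 = turtle/Greek/emerald, house 4 = hamster/Japanese/pearl, house 5 = frog/Canadian/diamond.

frog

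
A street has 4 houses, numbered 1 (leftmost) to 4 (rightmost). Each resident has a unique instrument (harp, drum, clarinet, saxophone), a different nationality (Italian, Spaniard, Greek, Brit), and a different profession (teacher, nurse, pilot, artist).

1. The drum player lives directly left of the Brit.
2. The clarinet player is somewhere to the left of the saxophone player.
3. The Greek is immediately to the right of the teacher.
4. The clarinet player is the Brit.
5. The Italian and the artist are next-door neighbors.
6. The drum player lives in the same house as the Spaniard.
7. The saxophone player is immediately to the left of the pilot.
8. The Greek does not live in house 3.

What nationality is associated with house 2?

Brit

House 4's instrument must be harp (nothing else left).
Clue 2: the clarinet player is in house 2.
Clue 2: the saxophone player is in house 3.
Clue 4 places the Brit in house 2.
Clue 7: the pilot is in house 4.
House 1 instrument: only drum fits.
That leaves Italian as the nationality for house 3.
House 4 nationality: only Greek fits.
The teacher is in house 3 (clue 3).
Clue 5: the artist is in house 2.
House 1's nationality must be Spaniard (nothing else left).
That leaves nurse as the profession for house 1.
So: house 1 = drum/Spaniard/nurse, house 2 = clarinet/Brit/artist, house 3 = saxophone/Italian/teacher, house 4 = harp/Greek/pilot.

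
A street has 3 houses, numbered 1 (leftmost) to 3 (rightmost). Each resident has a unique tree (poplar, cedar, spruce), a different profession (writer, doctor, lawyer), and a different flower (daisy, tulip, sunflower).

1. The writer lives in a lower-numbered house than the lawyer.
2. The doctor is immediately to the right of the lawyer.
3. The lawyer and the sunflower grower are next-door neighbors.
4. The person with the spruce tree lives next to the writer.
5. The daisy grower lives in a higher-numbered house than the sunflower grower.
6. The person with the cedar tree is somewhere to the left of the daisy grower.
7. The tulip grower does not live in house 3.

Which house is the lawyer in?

The doctor is in house 3 (clue 2).
From clue 2, the lawyer must be in house 2.
The sunflower grower is in house 1 (clue 5).
House 1's profession must be writer (nothing else left).
The only flower still possible for house 3 is daisy.
Clue 4 places the person with the spruce tree in house 2.
So house 3 gets poplar for tree.
The only flower still possible for house 2 is tulip.
The only tree still possible for house 1 is cedar.
So: house 1 = cedar/writer/sunflower, house 2 = spruce/lawyer/tulip, house 3 = poplar/doctor/daisy.

2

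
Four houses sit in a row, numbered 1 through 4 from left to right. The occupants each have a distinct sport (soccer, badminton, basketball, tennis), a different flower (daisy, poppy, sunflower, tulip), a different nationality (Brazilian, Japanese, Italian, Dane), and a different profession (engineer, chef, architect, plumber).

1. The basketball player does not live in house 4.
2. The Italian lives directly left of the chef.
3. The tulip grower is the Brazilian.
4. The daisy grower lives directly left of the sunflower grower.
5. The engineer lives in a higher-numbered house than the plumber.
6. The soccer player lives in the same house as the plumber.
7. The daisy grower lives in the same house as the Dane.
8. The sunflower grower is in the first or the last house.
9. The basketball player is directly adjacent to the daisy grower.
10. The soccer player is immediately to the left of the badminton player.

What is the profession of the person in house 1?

architect

The sunflower grower is in house 4 (clue 8).
From clue 4, the daisy grower must be in house 3.
The Dane is in house 3 (clue 7).
Clue 9 places the basketball player in house 2.
That leaves Japanese as the nationality for house 4.
By clue 10, the soccer player is in house 3.
The badminton player is in house 4 (clue 10).
That leaves tennis as the sport for house 1.
Clue 6: the plumber is in house 3.
The only profession still possible for house 1 is architect.
The only profession still possible for house 4 is engineer.
Clue 2 places the Italian in house 1.
So house 2 gets Brazilian for nationality.
House 2's profession must be chef (nothing else left).
The tulip grower is in house 2 (clue 3).
The only flower still possible for house 1 is poppy.
So: house 1 = tennis/poppy/Italian/architect, house 2 = basketball/tulip/Brazilian/chef, house 3 = soccer/daisy/Dane/plumber, house 4 = badminton/sunflower/Japanese/engineer.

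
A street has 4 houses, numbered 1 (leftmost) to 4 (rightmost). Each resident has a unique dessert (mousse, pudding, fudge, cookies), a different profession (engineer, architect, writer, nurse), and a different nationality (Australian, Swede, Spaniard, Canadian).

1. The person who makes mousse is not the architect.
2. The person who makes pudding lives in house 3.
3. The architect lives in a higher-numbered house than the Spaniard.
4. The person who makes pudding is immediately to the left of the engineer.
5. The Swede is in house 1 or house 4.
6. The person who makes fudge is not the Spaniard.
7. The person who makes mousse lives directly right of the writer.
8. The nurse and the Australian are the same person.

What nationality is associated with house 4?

Swede

Clue 2: the person who makes pudding is in house 3.
Clue 4 places the engineer in house 4.
The person who makes mousse is narrowed to house 2 or 4; consider each.
Placing it in house 4 leads to a contradiction, so it's in house 2.
Clue 1 places the architect in house 3.
Clue 7 places the writer in house 1.
The only profession still possible for house 2 is nurse.
By clue 8, the Australian is in house 2.
House 1 nationality: only Spaniard fits.
House 3 nationality: only Canadian fits.
House 4 nationality: only Swede fits.
Clue 6: the person who makes fudge is in house 4.
That leaves cookies as the dessert for house 1.
So: house 1 = cookies/writer/Spaniard, house 2 = mousse/nurse/Australian, house 3 = pudding/architect/Canadian, house 4 = fudge/engineer/Swede.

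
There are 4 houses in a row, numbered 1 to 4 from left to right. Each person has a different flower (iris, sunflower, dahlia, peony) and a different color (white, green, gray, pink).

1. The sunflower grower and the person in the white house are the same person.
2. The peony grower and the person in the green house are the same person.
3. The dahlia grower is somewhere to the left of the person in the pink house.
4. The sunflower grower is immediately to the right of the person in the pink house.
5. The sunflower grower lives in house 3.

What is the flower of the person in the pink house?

iris

By clue 5, the sunflower grower is in house 3.
By clue 1, the person in the white house is in house 3.
Clue 4 places the person in the pink house in house 2.
By clue 3, the dahlia grower is in house 1.
So house 2 gets iris for flower.
House 4 flower: only peony fits.
The person in the green house is in house 4 (clue 2).
So house 1 gets gray for color.
So: house 1 = dahlia/gray, house 2 = iris/pink, house 3 = sunflower/white, house 4 = peony/green.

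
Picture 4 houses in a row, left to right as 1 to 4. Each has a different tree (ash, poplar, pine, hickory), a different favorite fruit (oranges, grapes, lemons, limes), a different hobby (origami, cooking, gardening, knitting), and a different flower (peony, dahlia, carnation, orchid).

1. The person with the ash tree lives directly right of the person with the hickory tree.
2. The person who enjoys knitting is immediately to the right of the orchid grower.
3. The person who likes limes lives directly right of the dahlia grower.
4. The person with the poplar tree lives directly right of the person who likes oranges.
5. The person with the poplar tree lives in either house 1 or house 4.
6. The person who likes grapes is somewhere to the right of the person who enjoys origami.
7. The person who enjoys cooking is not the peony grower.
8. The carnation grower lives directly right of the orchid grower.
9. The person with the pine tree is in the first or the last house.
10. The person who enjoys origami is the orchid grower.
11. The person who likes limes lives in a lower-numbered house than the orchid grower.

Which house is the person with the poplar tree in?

The person with the poplar tree is in house 4 (clue 5).
By clue 11, the person who likes limes is in house 2.
Clue 11 places the orchid grower in house 3.
So house 1 gets pine for tree.
By clue 1, the person with the ash tree is in house 3.
Clue 1 places the person with the hickory tree in house 2.
Clue 2: the person who enjoys knitting is in house 4.
Clue 3 places the dahlia grower in house 1.
By clue 4, the person who likes oranges is in house 3.
The carnation grower is in house 4 (clue 8).
Clue 10: the person who enjoys origami is in house 3.
House 1 favorite fruit: only lemons fits.
So house 4 gets grapes for favorite fruit.
House 2's flower must be peony (nothing else left).
Clue 7: the person who enjoys cooking is in house 1.
House 2 hobby: only gardening fits.
So: house 1 = pine/lemons/cooking/dahlia, house 2 = hickory/limes/gardening/peony, house 3 = ash/oranges/origami/orchid, house 4 = poplar/grapes/knitting/carnation.

4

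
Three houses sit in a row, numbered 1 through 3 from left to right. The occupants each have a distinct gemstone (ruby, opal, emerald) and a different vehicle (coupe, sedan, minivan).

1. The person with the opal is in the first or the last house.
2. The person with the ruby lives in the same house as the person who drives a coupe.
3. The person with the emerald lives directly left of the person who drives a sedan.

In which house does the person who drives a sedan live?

3

The person with the emerald is narrowed to house 1 or 2; consider each.
Placing it in house 1 leads to a contradiction, so it's in house 2.
Clue 3 places the person who drives a sedan in house 3.
By clue 2, the person with the ruby is in house 1.
From clue 2, the person who drives a coupe must be in house 1.
House 3 gemstone: only opal fits.
So house 2 gets minivan for vehicle.
So: house 1 = ruby/coupe, house 2 = emerald/minivan, house 3 = opal/sedan.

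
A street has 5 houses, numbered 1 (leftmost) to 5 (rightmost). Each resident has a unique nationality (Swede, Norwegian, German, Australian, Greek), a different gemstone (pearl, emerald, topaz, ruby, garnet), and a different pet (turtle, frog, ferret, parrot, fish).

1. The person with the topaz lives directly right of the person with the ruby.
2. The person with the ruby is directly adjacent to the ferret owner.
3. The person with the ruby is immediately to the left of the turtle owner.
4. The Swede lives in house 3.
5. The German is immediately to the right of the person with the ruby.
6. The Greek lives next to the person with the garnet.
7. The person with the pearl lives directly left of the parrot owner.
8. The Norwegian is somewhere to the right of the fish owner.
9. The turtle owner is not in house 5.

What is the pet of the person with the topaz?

By clue 4, the Swede is in house 3.
The German is narrowed to house 2 or 4; consider each.
Placing it in house 2 leads to a contradiction, so it's in house 4.
From clue 5, the person with the ruby must be in house 3.
Clue 1 places the person with the topaz in house 4.
Clue 3 places the turtle owner in house 4.
House 5's gemstone must be emerald (nothing else left).
So house 2 gets ferret for pet.
By clue 7, the person with the pearl is in house 2.
Clue 7: the parrot owner is in house 3.
So house 1 gets garnet for gemstone.
That leaves fish as the pet for house 1.
The only pet still possible for house 5 is frog.
From clue 6, the Greek must be in house 2.
House 1 nationality: only Australian fits.
House 5's nationality must be Norwegian (nothing else left).
So: house 1 = Australian/garnet/fish, house 2 = Greek/pearl/ferret, house 3 = Swede/ruby/parrot, house 4 = German/topaz/turtle, house 5 = Norwegian/emerald/frog.

turtle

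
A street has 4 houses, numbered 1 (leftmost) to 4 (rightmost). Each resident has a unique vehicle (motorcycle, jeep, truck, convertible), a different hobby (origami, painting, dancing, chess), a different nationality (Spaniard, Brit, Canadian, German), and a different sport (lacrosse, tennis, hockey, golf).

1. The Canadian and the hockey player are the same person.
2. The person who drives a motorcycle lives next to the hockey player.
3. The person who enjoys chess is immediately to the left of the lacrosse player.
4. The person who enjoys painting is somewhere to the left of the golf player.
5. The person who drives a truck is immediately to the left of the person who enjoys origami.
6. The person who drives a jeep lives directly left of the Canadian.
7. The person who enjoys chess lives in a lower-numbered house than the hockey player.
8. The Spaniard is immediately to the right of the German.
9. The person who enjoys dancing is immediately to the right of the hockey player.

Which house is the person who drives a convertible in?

House 1's sport must be tennis (nothing else left).
That leaves golf as the sport for house 4.
The person who drives a jeep is narrowed to house 1 or 2; consider each.
Placing it in house 1 leads to a contradiction, so it's in house 2.
Clue 6: the Canadian is in house 3.
By clue 1, the hockey player is in house 3.
From clue 2, the person who drives a motorcycle must be in house 4.
From clue 8, the Spaniard must be in house 2.
From clue 8, the German must be in house 1.
By clue 9, the person who enjoys dancing is in house 4.
House 3 hobby: only painting fits.
That leaves Brit as the nationality for house 4.
House 2's sport must be lacrosse (nothing else left).
The person who enjoys chess is in house 1 (clue 3).
The person who drives a truck is in house 1 (clue 5).
House 3's vehicle must be convertible (nothing else left).
That leaves origami as the hobby for house 2.
So: house 1 = truck/chess/German/tennis, house 2 = jeep/origami/Spaniard/lacrosse, house 3 = convertible/painting/Canadian/hockey, house 4 = motorcycle/dancing/Brit/golf.

3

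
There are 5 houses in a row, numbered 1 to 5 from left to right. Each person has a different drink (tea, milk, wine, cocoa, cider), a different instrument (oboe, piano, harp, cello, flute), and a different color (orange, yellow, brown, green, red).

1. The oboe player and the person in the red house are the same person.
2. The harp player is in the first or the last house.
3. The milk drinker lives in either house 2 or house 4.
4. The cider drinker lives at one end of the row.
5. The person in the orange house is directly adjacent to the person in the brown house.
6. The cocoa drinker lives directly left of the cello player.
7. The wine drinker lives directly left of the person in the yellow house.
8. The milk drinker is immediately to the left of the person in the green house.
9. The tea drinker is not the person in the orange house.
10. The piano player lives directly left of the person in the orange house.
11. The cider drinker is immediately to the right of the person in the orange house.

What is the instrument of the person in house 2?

flute

The cider drinker is in house 5 (clue 11).
Clue 11: the person in the orange house is in house 4.
The piano player is in house 3 (clue 10).
House 1 color: only red fits.
House 2's color must be yellow (nothing else left).
By clue 1, the oboe player is in house 1.
Clue 7: the wine drinker is in house 1.
That leaves harp as the instrument for house 5.
By clue 6, the cocoa drinker is in house 3.
By clue 6, the cello player is in house 4.
The only drink still possible for house 4 is milk.
House 2's instrument must be flute (nothing else left).
By clue 8, the person in the green house is in house 5.
House 2's drink must be tea (nothing else left).
House 3's color must be brown (nothing else left).
So: house 1 = wine/oboe/red, house 2 = tea/flute/yellow, house 3 = cocoa/piano/brown, house 4 = milk/cello/orange, house 5 = cider/harp/green.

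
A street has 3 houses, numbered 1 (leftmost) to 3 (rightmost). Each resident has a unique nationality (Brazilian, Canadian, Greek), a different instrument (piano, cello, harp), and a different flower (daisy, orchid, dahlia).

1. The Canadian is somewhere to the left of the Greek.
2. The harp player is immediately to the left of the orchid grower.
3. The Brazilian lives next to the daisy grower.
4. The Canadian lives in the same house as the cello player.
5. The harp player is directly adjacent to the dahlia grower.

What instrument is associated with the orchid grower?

That leaves piano as the instrument for house 3.
The Canadian is narrowed to house 1 or 2; consider each.
Placing it in house 2 leads to a contradiction, so it's in house 1.
Clue 4 places the cello player in house 1.
The only instrument still possible for house 2 is harp.
Clue 2: the orchid grower is in house 3.
House 1 flower: only dahlia fits.
That leaves daisy as the flower for house 2.
From clue 3, the Brazilian must be in house 3.
House 2's nationality must be Greek (nothing else left).
So: house 1 = Canadian/cello/dahlia, house 2 = Greek/harp/daisy, house 3 = Brazilian/piano/orchid.

piano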